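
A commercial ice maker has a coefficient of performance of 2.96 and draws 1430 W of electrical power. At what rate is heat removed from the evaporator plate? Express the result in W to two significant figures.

Q̇_C = COP × Ẇ = 2.96 × 1430 = 4233 W.

4200 W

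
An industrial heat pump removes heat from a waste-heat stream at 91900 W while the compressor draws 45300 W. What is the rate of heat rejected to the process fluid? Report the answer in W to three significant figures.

For a cyclic device the first law requires Q̇_H = Q̇_C + Ẇ.
Q̇_H = Q̇_C + Ẇ = 137200 W.

137000 W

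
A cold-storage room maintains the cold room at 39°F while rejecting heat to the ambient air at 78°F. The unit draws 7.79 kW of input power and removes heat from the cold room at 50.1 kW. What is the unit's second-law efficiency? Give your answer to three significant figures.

0.503

COP_actual = Q̇_C/Ẇ = 50.10/7.790 = 6.431.
In absolute terms T_C = 277.04 K and T_H = 298.71 K, so ΔT = 21.67 K.
COP_Carnot = T_C/ΔT = 277.04/21.67 = 12.79.
η_II = COP_actual/COP_Carnot = 6.431/12.79 = 0.5030.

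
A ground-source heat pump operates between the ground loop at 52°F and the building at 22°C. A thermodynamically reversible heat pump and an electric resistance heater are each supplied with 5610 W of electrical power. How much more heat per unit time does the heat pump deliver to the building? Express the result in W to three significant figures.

In absolute terms T_C = 284.26 K and T_H = 295.15 K, so ΔT = 10.89 K.
COP_Carnot = T_H/ΔT = 295.15/10.89 = 27.11.
The heat pump delivers Q̇_H = COP × Ẇ = 152100 W; the resistance heater delivers Ẇ = 5610 W.
Extra = (COP − 1)·Ẇ = 146500 W.

146000 W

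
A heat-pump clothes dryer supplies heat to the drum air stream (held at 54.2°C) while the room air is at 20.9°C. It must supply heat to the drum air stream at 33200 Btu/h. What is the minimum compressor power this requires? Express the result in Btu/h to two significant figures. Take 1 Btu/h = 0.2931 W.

In absolute terms T_C = 294.05 K and T_H = 327.35 K, so ΔT = 33.30 K.
COP_Carnot = T_H/ΔT = 327.35/33.30 = 9.830.
Ẇ_min = Q̇/COP_Carnot = 33200/9.830 = 3377 Btu/h.

3400 Btu/h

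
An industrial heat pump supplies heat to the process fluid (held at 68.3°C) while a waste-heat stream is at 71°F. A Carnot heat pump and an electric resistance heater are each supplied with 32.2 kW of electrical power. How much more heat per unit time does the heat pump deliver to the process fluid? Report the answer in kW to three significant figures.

204 kW

In absolute terms T_C = 294.82 K and T_H = 341.45 K, so ΔT = 46.63 K.
COP_Carnot = T_H/ΔT = 341.45/46.63 = 7.322.
The heat pump delivers Q̇_H = COP × Ẇ = 235.8 kW; the resistance heater delivers Ẇ = 32.20 kW.
Extra = (COP − 1)·Ẇ = 203.6 kW.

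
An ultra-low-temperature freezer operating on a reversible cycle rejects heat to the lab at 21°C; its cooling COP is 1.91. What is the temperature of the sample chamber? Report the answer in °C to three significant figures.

For a Carnot refrigerator COP_R = T_C/(T_H − T_C), so T_C = COP·T_H/(1 + COP).
With T_H = 294.15 K, T_C = 1.91 × 294.15/2.910 = 193.07 K.
Converting, 193.07 K = -80.08°C.

-80.1 °C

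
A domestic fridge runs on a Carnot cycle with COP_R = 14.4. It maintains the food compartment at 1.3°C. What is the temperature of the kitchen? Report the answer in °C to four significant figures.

COP_R = T_C/(T_H − T_C) gives T_H − T_C = T_C/COP.
With T_C = 274.45 K, T_H = 274.45 × (1 + 1/14.4) = 293.51 K.
Converting, 293.51 K = 20.36°C.

20.36 °C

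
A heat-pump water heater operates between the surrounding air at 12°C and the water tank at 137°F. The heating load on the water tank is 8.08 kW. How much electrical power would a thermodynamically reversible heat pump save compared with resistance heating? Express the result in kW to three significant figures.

6.95 kW

In absolute terms T_C = 285.15 K and T_H = 331.48 K, so ΔT = 46.33 K.
COP_Carnot = T_H/ΔT = 331.48/46.33 = 7.154.
Resistance heating needs Ẇ_res = Q̇_H = 8.080 kW; the reversible heat pump needs only Ẇ_hp = Q̇_H/COP = 1.129 kW.
Saving = 8.080 − 1.129 = 6.951 kW.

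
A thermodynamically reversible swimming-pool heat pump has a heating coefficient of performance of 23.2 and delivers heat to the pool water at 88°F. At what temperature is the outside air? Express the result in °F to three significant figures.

COP_HP = T_H/(T_H − T_C) gives T_H − T_C = T_H/COP.
With T_H = 304.26 K, T_C = 304.26 × (1 − 1/23.2) = 291.15 K.
Converting, 291.15 K = 64.39°F.

64.4 °F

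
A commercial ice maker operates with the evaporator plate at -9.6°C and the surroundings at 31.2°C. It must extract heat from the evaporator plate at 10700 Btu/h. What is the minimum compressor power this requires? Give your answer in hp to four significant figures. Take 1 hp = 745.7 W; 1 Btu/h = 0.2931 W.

0.6511 hp

In absolute terms T_C = 263.55 K and T_H = 304.35 K, so ΔT = 40.80 K.
COP_Carnot = T_C/ΔT = 263.55/40.80 = 6.460.
Ẇ_min = Q̇/COP_Carnot = 10700/6.460 = 1656 Btu/h = 0.6511 hp.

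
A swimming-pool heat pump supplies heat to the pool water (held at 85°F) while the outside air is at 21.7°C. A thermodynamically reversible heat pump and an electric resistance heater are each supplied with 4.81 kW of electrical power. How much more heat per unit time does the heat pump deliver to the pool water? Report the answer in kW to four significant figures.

183.1 kW

In absolute terms T_C = 294.85 K and T_H = 302.59 K, so ΔT = 7.744 K.
COP_Carnot = T_H/ΔT = 302.59/7.744 = 39.07.
The heat pump delivers Q̇_H = COP × Ẇ = 187.9 kW; the resistance heater delivers Ẇ = 4.810 kW.
Extra = (COP − 1)·Ẇ = 183.1 kW.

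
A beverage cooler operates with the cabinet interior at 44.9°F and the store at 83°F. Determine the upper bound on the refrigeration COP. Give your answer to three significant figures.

13.2

In absolute terms T_C = 280.32 K and T_H = 301.48 K, so ΔT = 21.17 K.
For a reversible cycle, COP_Carnot = T_C/ΔT = 280.32/21.17 = 13.24.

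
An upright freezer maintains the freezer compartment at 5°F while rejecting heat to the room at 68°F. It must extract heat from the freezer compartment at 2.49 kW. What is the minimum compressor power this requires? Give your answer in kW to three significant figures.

0.338 kW

In absolute terms T_C = 258.15 K and T_H = 293.15 K, so ΔT = 35.00 K.
COP_Carnot = T_C/ΔT = 258.15/35.00 = 7.376.
Ẇ_min = Q̇/COP_Carnot = 2.490/7.376 = 0.3376 kW.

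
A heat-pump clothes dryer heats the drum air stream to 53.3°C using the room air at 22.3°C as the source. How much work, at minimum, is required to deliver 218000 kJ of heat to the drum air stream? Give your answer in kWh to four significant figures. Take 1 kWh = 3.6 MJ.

5.750 kWh

In absolute terms T_C = 295.45 K and T_H = 326.45 K, so ΔT = 31.00 K.
The reversible limit is COP_HP = T_H/ΔT = 10.53, so W_min = Q_H/COP = Q_H·ΔT/T_H.
W_min = 218000 × 31.00/326.45 = 20700 kJ = 5.750 kWh.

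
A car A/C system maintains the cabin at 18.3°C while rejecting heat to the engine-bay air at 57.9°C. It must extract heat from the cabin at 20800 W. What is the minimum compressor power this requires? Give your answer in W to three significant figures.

2830 W

In absolute terms T_C = 291.45 K and T_H = 331.05 K, so ΔT = 39.60 K.
COP_Carnot = T_C/ΔT = 291.45/39.60 = 7.360.
Ẇ_min = Q̇/COP_Carnot = 20800/7.360 = 2826 W.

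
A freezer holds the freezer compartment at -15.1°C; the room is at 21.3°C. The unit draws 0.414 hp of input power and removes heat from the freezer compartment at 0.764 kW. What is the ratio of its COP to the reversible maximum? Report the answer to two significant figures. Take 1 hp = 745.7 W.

0.35

Converting, Q̇_C = 0.7640 kW = 1.025 hp, so COP_actual = Q̇_C/Ẇ = 1.025/0.4140 = 2.475.
In absolute terms T_C = 258.05 K and T_H = 294.45 K, so ΔT = 36.40 K.
COP_Carnot = T_C/ΔT = 258.05/36.40 = 7.089.
η_II = COP_actual/COP_Carnot = 2.475/7.089 = 0.3491.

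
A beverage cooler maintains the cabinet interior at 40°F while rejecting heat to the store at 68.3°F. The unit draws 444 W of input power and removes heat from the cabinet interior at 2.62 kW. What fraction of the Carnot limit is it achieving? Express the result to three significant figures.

0.334

Converting, Q̇_C = 2.620 kW = 2620 W, so COP_actual = Q̇_C/Ẇ = 2620/444.0 = 5.901.
In absolute terms T_C = 277.59 K and T_H = 293.32 K, so ΔT = 15.72 K.
COP_Carnot = T_C/ΔT = 277.59/15.72 = 17.66.
η_II = COP_actual/COP_Carnot = 5.901/17.66 = 0.3342.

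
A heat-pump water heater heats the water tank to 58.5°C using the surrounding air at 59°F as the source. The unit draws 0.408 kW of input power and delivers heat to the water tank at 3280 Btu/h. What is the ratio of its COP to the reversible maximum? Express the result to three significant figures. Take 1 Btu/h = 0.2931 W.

Converting, Q̇_H = 3280 Btu/h = 0.9614 kW, so COP_actual = Q̇_H/Ẇ = 0.9614/0.4080 = 2.356.
In absolute terms T_C = 288.15 K and T_H = 331.65 K, so ΔT = 43.50 K.
COP_Carnot = T_H/ΔT = 331.65/43.50 = 7.624.
η_II = COP_actual/COP_Carnot = 2.356/7.624 = 0.3091.

0.309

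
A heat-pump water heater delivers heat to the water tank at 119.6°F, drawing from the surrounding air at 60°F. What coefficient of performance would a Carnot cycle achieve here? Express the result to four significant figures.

9.719

In absolute terms T_C = 288.71 K and T_H = 321.82 K, so ΔT = 33.11 K.
For a reversible cycle, COP_Carnot = T_H/ΔT = 321.82/33.11 = 9.719.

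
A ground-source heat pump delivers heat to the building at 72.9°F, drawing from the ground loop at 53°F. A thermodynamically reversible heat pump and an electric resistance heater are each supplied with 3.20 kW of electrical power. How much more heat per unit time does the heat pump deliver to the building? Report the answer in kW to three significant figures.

In absolute terms T_C = 284.82 K and T_H = 295.87 K, so ΔT = 11.06 K.
COP_Carnot = T_H/ΔT = 295.87/11.06 = 26.76.
The heat pump delivers Q̇_H = COP × Ẇ = 85.64 kW; the resistance heater delivers Ẇ = 3.200 kW.
Extra = (COP − 1)·Ẇ = 82.44 kW.

82.4 kW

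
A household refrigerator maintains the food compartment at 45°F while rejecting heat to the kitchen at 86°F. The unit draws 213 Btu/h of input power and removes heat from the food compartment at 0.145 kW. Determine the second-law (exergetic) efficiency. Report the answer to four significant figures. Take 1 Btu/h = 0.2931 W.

Converting, Q̇_C = 0.1450 kW = 494.7 Btu/h, so COP_actual = Q̇_C/Ẇ = 494.7/213.0 = 2.323.
In absolute terms T_C = 280.37 K and T_H = 303.15 K, so ΔT = 22.78 K.
COP_Carnot = T_C/ΔT = 280.37/22.78 = 12.31.
η_II = COP_actual/COP_Carnot = 2.323/12.31 = 0.1887.

0.1887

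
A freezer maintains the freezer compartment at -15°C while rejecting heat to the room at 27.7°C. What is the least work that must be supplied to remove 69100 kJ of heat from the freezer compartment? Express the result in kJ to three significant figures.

11400 kJ

In absolute terms T_C = 258.15 K and T_H = 300.85 K, so ΔT = 42.70 K.
The reversible limit is COP_R = T_C/ΔT = 6.046, so W_min = Q_C/COP = Q_C·ΔT/T_C.
W_min = 69100 × 42.70/258.15 = 11430 kJ.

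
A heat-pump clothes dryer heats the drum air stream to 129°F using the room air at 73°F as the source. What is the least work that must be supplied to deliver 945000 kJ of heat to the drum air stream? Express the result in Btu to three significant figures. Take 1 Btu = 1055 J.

85200 Btu

In absolute terms T_C = 295.93 K and T_H = 327.04 K, so ΔT = 31.11 K.
The reversible limit is COP_HP = T_H/ΔT = 10.51, so W_min = Q_H/COP = Q_H·ΔT/T_H.
W_min = 945000 × 31.11/327.04 = 89900 kJ = 85210 Btu.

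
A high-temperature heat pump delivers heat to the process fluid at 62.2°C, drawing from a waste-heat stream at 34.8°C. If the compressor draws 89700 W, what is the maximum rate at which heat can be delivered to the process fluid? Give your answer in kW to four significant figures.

1098 kW

In absolute terms T_C = 307.95 K and T_H = 335.35 K, so ΔT = 27.40 K.
COP_Carnot = T_H/ΔT = 335.35/27.40 = 12.24.
Q̇_max = COP_Carnot × Ẇ = 12.24 × 89700 W = 1098000 W = 1098 kW.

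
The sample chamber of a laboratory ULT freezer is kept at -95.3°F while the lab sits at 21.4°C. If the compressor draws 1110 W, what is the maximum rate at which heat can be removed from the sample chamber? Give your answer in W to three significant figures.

2440 W

In absolute terms T_C = 202.43 K and T_H = 294.55 K, so ΔT = 92.12 K.
COP_Carnot = T_C/ΔT = 202.43/92.12 = 2.197.
Q̇_max = COP_Carnot × Ẇ = 2.197 × 1110 W = 2439 W.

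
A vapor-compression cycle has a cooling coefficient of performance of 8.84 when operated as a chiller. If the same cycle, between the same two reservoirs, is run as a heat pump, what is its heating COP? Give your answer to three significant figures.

The first law on one cycle gives Q_H = Q_C + W, so Q_H/W = Q_C/W + 1.
COP_HP = COP_R + 1 = 8.84 + 1 = 9.84.

9.84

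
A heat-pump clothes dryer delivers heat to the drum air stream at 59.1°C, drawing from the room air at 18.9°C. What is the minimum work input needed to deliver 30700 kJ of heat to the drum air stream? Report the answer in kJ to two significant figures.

In absolute terms T_C = 292.05 K and T_H = 332.25 K, so ΔT = 40.20 K.
The reversible limit is COP_HP = T_H/ΔT = 8.265, so W_min = Q_H/COP = Q_H·ΔT/T_H.
W_min = 30700 × 40.20/332.25 = 3714 kJ.

3700 kJ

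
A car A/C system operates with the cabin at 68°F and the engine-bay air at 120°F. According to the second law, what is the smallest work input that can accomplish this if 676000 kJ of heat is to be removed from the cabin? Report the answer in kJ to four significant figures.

In absolute terms T_C = 293.15 K and T_H = 322.04 K, so ΔT = 28.89 K.
The reversible limit is COP_R = T_C/ΔT = 10.15, so W_min = Q_C/COP = Q_C·ΔT/T_C.
W_min = 676000 × 28.89/293.15 = 66620 kJ.

66620 kJ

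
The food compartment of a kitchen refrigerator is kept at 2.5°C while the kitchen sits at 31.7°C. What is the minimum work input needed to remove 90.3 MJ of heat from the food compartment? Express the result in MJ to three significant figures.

9.57 MJ

In absolute terms T_C = 275.65 K and T_H = 304.85 K, so ΔT = 29.20 K.
The reversible limit is COP_R = T_C/ΔT = 9.440, so W_min = Q_C/COP = Q_C·ΔT/T_C.
W_min = 90.30 × 29.20/275.65 = 9.566 MJ.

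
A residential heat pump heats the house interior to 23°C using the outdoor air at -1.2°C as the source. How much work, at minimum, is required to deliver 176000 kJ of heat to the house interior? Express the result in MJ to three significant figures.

14.4 MJ

In absolute terms T_C = 271.95 K and T_H = 296.15 K, so ΔT = 24.20 K.
The reversible limit is COP_HP = T_H/ΔT = 12.24, so W_min = Q_H/COP = Q_H·ΔT/T_H.
W_min = 176000 × 24.20/296.15 = 14380 kJ = 14.38 MJ.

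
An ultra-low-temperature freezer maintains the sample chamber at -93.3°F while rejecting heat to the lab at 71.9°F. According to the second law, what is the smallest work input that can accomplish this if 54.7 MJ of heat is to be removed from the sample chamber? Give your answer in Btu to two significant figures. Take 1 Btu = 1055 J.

23000 Btu

In absolute terms T_C = 203.54 K and T_H = 295.32 K, so ΔT = 91.78 K.
The reversible limit is COP_R = T_C/ΔT = 2.218, so W_min = Q_C/COP = Q_C·ΔT/T_C.
W_min = 54.70 × 91.78/203.54 = 24.66 MJ = 23380 Btu.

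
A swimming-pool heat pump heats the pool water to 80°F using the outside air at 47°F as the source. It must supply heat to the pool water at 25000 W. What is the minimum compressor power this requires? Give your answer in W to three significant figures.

1530 W

In absolute terms T_C = 281.48 K and T_H = 299.82 K, so ΔT = 18.33 K.
COP_Carnot = T_H/ΔT = 299.82/18.33 = 16.35.
Ẇ_min = Q̇/COP_Carnot = 25000/16.35 = 1529 W.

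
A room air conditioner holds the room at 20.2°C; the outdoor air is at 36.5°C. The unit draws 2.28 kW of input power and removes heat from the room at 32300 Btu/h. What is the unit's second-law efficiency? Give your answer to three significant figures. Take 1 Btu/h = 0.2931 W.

0.231

Converting, Q̇_C = 32300 Btu/h = 9.467 kW, so COP_actual = Q̇_C/Ẇ = 9.467/2.280 = 4.152.
In absolute terms T_C = 293.35 K and T_H = 309.65 K, so ΔT = 16.30 K.
COP_Carnot = T_C/ΔT = 293.35/16.30 = 18.00.
η_II = COP_actual/COP_Carnot = 4.152/18.00 = 0.2307.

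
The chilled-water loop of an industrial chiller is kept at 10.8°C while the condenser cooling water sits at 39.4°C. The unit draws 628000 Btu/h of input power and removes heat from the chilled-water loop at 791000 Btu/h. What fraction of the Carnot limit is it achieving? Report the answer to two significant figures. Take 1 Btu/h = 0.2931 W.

0.13

COP_actual = Q̇_C/Ẇ = 791000/628000 = 1.260.
In absolute terms T_C = 283.95 K and T_H = 312.55 K, so ΔT = 28.60 K.
COP_Carnot = T_C/ΔT = 283.95/28.60 = 9.928.
η_II = COP_actual/COP_Carnot = 1.260/9.928 = 0.1269.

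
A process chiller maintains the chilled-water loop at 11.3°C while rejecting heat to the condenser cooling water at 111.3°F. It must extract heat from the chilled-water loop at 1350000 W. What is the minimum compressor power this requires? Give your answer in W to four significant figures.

In absolute terms T_C = 284.45 K and T_H = 317.21 K, so ΔT = 32.76 K.
COP_Carnot = T_C/ΔT = 284.45/32.76 = 8.684.
Ẇ_min = Q̇/COP_Carnot = 1350000/8.684 = 155500 W.

155500 W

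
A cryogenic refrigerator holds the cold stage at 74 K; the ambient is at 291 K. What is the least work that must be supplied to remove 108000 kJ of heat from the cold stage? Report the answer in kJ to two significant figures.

320000 kJ

The reservoir spacing is ΔT = 291 − 74 = 217.0 K.
The reversible limit is COP_R = T_C/ΔT = 0.3410, so W_min = Q_C/COP = Q_C·ΔT/T_C.
W_min = 108000 × 217.0/74.00 = 316700 kJ.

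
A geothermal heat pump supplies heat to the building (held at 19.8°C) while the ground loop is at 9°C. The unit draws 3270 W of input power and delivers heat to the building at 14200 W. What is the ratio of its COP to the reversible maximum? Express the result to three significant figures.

COP_actual = Q̇_H/Ẇ = 14200/3270 = 4.343.
In absolute terms T_C = 282.15 K and T_H = 292.95 K, so ΔT = 10.80 K.
COP_Carnot = T_H/ΔT = 292.95/10.80 = 27.13.
η_II = COP_actual/COP_Carnot = 4.343/27.13 = 0.1601.

0.160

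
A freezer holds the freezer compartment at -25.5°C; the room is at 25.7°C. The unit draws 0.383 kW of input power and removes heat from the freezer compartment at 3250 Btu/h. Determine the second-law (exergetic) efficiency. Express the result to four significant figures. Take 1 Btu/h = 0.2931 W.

0.5142

Converting, Q̇_C = 3250 Btu/h = 0.9526 kW, so COP_actual = Q̇_C/Ẇ = 0.9526/0.3830 = 2.487.
In absolute terms T_C = 247.65 K and T_H = 298.85 K, so ΔT = 51.20 K.
COP_Carnot = T_C/ΔT = 247.65/51.20 = 4.837.
η_II = COP_actual/COP_Carnot = 2.487/4.837 = 0.5142.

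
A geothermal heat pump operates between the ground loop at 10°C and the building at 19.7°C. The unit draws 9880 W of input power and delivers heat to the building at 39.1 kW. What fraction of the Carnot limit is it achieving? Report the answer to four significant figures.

0.1311

Converting, Q̇_H = 39.10 kW = 39100 W, so COP_actual = Q̇_H/Ẇ = 39100/9880 = 3.957.
In absolute terms T_C = 283.15 K and T_H = 292.85 K, so ΔT = 9.700 K.
COP_Carnot = T_H/ΔT = 292.85/9.700 = 30.19.
η_II = COP_actual/COP_Carnot = 3.957/30.19 = 0.1311.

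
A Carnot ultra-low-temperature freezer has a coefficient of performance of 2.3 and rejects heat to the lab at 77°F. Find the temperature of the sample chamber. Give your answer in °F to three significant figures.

For a Carnot refrigerator COP_R = T_C/(T_H − T_C), so T_C = COP·T_H/(1 + COP).
With T_H = 298.15 K, T_C = 2.3 × 298.15/3.300 = 207.80 K.
Converting, 207.80 K = -85.63°F.

-85.6 °F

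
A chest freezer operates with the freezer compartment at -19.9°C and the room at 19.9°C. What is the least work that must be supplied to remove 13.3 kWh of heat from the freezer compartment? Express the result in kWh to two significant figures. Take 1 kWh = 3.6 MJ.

In absolute terms T_C = 253.25 K and T_H = 293.05 K, so ΔT = 39.80 K.
The reversible limit is COP_R = T_C/ΔT = 6.363, so W_min = Q_C/COP = Q_C·ΔT/T_C.
W_min = 13.30 × 39.80/253.25 = 2.090 kWh.

2.1 kWh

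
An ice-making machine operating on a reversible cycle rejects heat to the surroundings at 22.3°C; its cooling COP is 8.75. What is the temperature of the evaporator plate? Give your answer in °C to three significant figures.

-8.00 °C

For a Carnot refrigerator COP_R = T_C/(T_H − T_C), so T_C = COP·T_H/(1 + COP).
With T_H = 295.45 K, T_C = 8.75 × 295.45/9.750 = 265.15 K.
Converting, 265.15 K = -8.00°C.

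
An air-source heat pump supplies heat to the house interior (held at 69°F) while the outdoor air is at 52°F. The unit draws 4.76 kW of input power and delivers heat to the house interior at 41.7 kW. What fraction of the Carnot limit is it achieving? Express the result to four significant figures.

0.2817

COP_actual = Q̇_H/Ẇ = 41.70/4.760 = 8.761.
In absolute terms T_C = 284.26 K and T_H = 293.71 K, so ΔT = 9.444 K.
COP_Carnot = T_H/ΔT = 293.71/9.444 = 31.10.
η_II = COP_actual/COP_Carnot = 8.761/31.10 = 0.2817.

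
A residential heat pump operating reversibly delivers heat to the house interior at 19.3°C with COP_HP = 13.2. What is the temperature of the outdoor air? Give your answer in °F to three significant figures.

26.9 °F

COP_HP = T_H/(T_H − T_C) gives T_H − T_C = T_H/COP.
With T_H = 292.45 K, T_C = 292.45 × (1 − 1/13.2) = 270.29 K.
Converting, 270.29 K = 26.86°F.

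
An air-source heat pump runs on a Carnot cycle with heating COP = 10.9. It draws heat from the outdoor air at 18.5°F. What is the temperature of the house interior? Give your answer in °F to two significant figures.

67 °F

COP_HP = T_H/(T_H − T_C) rearranges to T_H = COP·T_C/(COP − 1).
With T_C = 265.65 K, T_H = 10.9 × 265.65/9.900 = 292.48 K.
Converting, 292.48 K = 66.80°F.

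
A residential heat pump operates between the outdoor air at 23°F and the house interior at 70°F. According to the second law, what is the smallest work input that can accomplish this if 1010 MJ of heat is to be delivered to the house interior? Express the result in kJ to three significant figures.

89600 kJ

In absolute terms T_C = 268.15 K and T_H = 294.26 K, so ΔT = 26.11 K.
The reversible limit is COP_HP = T_H/ΔT = 11.27, so W_min = Q_H/COP = Q_H·ΔT/T_H.
W_min = 1010 × 26.11/294.26 = 89.62 MJ = 89620 kJ.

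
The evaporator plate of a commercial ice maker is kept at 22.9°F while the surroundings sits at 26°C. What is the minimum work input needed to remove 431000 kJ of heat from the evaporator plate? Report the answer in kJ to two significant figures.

In absolute terms T_C = 268.09 K and T_H = 299.15 K, so ΔT = 31.06 K.
The reversible limit is COP_R = T_C/ΔT = 8.633, so W_min = Q_C/COP = Q_C·ΔT/T_C.
W_min = 431000 × 31.06/268.09 = 49930 kJ.

50000 kJ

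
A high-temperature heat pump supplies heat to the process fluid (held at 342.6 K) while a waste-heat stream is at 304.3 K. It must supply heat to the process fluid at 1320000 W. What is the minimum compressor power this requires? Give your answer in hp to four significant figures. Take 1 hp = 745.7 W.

197.9 hp

The reservoir spacing is ΔT = 342.6 − 304.3 = 38.30 K.
COP_Carnot = T_H/ΔT = 342.60/38.30 = 8.945.
Ẇ_min = Q̇/COP_Carnot = 1320000/8.945 = 147600 W = 197.9 hp.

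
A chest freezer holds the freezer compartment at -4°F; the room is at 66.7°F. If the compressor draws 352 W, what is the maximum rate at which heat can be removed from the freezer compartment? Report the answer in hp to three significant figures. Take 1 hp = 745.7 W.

In absolute terms T_C = 253.15 K and T_H = 292.43 K, so ΔT = 39.28 K.
COP_Carnot = T_C/ΔT = 253.15/39.28 = 6.445.
Q̇_max = COP_Carnot × Ẇ = 6.445 × 352.0 W = 2269 W = 3.042 hp.

3.04 hp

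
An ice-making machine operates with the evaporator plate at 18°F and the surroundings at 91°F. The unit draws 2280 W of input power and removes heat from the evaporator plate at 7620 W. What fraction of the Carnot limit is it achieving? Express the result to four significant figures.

COP_actual = Q̇_C/Ẇ = 7620/2280 = 3.342.
In absolute terms T_C = 265.37 K and T_H = 305.93 K, so ΔT = 40.56 K.
COP_Carnot = T_C/ΔT = 265.37/40.56 = 6.543.
η_II = COP_actual/COP_Carnot = 3.342/6.543 = 0.5108.

0.5108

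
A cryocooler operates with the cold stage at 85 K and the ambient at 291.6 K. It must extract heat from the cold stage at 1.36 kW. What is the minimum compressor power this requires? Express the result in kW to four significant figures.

3.306 kW

The reservoir spacing is ΔT = 291.6 − 85 = 206.6 K.
COP_Carnot = T_C/ΔT = 85.00/206.6 = 0.4114.
Ẇ_min = Q̇/COP_Carnot = 1.360/0.4114 = 3.306 kW.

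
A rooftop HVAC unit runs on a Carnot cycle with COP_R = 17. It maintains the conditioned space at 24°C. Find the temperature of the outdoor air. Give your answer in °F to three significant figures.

107 °F

COP_R = T_C/(T_H − T_C) gives T_H − T_C = T_C/COP.
With T_C = 297.15 K, T_H = 297.15 × (1 + 1/17) = 314.63 K.
Converting, 314.63 K = 106.66°F.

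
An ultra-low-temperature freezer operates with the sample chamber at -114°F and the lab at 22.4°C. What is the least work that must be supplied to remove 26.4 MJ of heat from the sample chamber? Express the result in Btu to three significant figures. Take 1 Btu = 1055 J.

13500 Btu

In absolute terms T_C = 192.04 K and T_H = 295.55 K, so ΔT = 103.5 K.
The reversible limit is COP_R = T_C/ΔT = 1.855, so W_min = Q_C/COP = Q_C·ΔT/T_C.
W_min = 26.40 × 103.5/192.04 = 14.23 MJ = 13490 Btu.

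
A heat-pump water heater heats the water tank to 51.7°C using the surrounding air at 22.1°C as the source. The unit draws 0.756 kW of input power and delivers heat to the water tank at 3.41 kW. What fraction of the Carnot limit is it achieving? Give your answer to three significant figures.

COP_actual = Q̇_H/Ẇ = 3.410/0.7560 = 4.511.
In absolute terms T_C = 295.25 K and T_H = 324.85 K, so ΔT = 29.60 K.
COP_Carnot = T_H/ΔT = 324.85/29.60 = 10.97.
η_II = COP_actual/COP_Carnot = 4.511/10.97 = 0.4110.

0.411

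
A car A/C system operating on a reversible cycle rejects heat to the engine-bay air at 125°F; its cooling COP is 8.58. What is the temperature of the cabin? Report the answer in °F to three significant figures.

64.0 °F

For a Carnot refrigerator COP_R = T_C/(T_H − T_C), so T_C = COP·T_H/(1 + COP).
With T_H = 324.82 K, T_C = 8.58 × 324.82/9.580 = 290.91 K.
Converting, 290.91 K = 63.97°F.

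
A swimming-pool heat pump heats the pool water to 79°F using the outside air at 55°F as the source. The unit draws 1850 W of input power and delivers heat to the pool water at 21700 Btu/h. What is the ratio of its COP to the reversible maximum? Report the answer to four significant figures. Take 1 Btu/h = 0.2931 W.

Converting, Q̇_H = 21700 Btu/h = 6360 W, so COP_actual = Q̇_H/Ẇ = 6360/1850 = 3.438.
In absolute terms T_C = 285.93 K and T_H = 299.26 K, so ΔT = 13.33 K.
COP_Carnot = T_H/ΔT = 299.26/13.33 = 22.44.
η_II = COP_actual/COP_Carnot = 3.438/22.44 = 0.1532.

0.1532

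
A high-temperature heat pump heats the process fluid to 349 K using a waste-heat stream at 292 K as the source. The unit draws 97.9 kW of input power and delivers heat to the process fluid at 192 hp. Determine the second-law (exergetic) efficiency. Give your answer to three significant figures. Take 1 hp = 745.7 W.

0.239

Converting, Q̇_H = 192.0 hp = 143.2 kW, so COP_actual = Q̇_H/Ẇ = 143.2/97.90 = 1.462.
The reservoir spacing is ΔT = 349 − 292 = 57.00 K.
COP_Carnot = T_H/ΔT = 349.00/57.00 = 6.123.
η_II = COP_actual/COP_Carnot = 1.462/6.123 = 0.2389.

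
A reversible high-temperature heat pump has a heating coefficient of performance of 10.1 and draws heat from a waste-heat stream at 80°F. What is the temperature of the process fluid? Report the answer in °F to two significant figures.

140 °F

COP_HP = T_H/(T_H − T_C) rearranges to T_H = COP·T_C/(COP − 1).
With T_C = 299.82 K, T_H = 10.1 × 299.82/9.100 = 332.76 K.
Converting, 332.76 K = 139.30°F.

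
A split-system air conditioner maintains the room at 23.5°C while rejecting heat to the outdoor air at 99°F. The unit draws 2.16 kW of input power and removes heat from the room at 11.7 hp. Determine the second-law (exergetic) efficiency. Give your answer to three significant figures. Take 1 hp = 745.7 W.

Converting, Q̇_C = 11.70 hp = 8.725 kW, so COP_actual = Q̇_C/Ẇ = 8.725/2.160 = 4.039.
In absolute terms T_C = 296.65 K and T_H = 310.37 K, so ΔT = 13.72 K.
COP_Carnot = T_C/ΔT = 296.65/13.72 = 21.62.
η_II = COP_actual/COP_Carnot = 4.039/21.62 = 0.1868.

0.187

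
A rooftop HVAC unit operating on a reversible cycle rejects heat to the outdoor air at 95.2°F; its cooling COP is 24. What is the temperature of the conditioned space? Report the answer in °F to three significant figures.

For a Carnot refrigerator COP_R = T_C/(T_H − T_C), so T_C = COP·T_H/(1 + COP).
With T_H = 308.26 K, T_C = 24 × 308.26/25.00 = 295.93 K.
Converting, 295.93 K = 73.01°F.

73.0 °F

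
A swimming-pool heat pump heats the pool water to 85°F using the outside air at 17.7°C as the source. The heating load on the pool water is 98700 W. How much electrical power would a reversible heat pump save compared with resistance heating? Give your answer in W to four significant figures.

94870 W

In absolute terms T_C = 290.85 K and T_H = 302.59 K, so ΔT = 11.74 K.
COP_Carnot = T_H/ΔT = 302.59/11.74 = 25.76.
Resistance heating needs Ẇ_res = Q̇_H = 98700 W; the reversible heat pump needs only Ẇ_hp = Q̇_H/COP = 3831 W.
Saving = 98700 − 3831 = 94870 W.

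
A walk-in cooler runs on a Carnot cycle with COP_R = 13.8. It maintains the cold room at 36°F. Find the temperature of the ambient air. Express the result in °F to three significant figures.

71.9 °F

COP_R = T_C/(T_H − T_C) gives T_H − T_C = T_C/COP.
With T_C = 275.37 K, T_H = 275.37 × (1 + 1/13.8) = 295.33 K.
Converting, 295.33 K = 71.92°F.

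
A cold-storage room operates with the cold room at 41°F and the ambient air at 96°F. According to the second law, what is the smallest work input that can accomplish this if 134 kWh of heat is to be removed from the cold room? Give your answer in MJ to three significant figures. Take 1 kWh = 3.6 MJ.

In absolute terms T_C = 278.15 K and T_H = 308.71 K, so ΔT = 30.56 K.
The reversible limit is COP_R = T_C/ΔT = 9.103, so W_min = Q_C/COP = Q_C·ΔT/T_C.
W_min = 134.0 × 30.56/278.15 = 14.72 kWh = 52.99 MJ.

53.0 MJ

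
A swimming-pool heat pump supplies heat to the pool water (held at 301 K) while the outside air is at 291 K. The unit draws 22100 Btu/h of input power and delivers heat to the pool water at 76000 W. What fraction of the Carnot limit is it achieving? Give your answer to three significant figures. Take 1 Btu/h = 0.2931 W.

Converting, Q̇_H = 76000 W = 259300 Btu/h, so COP_actual = Q̇_H/Ẇ = 259300/22100 = 11.73.
The reservoir spacing is ΔT = 301 − 291 = 10.00 K.
COP_Carnot = T_H/ΔT = 301.00/10.00 = 30.10.
η_II = COP_actual/COP_Carnot = 11.73/30.10 = 0.3898.

0.390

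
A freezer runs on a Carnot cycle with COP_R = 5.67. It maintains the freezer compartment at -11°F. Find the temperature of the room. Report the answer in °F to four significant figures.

COP_R = T_C/(T_H − T_C) gives T_H − T_C = T_C/COP.
With T_C = 249.26 K, T_H = 249.26 × (1 + 1/5.67) = 293.22 K.
Converting, 293.22 K = 68.13°F.

68.13 °F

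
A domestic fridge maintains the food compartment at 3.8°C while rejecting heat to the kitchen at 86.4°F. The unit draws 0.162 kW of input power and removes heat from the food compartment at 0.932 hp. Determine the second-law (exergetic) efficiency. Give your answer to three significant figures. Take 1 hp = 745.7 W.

0.409

Converting, Q̇_C = 0.9320 hp = 0.6950 kW, so COP_actual = Q̇_C/Ẇ = 0.6950/0.1620 = 4.290.
In absolute terms T_C = 276.95 K and T_H = 303.37 K, so ΔT = 26.42 K.
COP_Carnot = T_C/ΔT = 276.95/26.42 = 10.48.
η_II = COP_actual/COP_Carnot = 4.290/10.48 = 0.4093.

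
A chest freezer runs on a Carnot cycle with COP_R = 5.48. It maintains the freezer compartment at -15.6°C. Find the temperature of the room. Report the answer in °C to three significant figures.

COP_R = T_C/(T_H − T_C) gives T_H − T_C = T_C/COP.
With T_C = 257.55 K, T_H = 257.55 × (1 + 1/5.48) = 304.55 K.
Converting, 304.55 K = 31.40°C.

31.4 °C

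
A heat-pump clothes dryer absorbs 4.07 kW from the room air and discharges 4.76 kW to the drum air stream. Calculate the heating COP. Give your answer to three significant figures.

The first law gives Q̇_H = Q̇_C + Ẇ, so the three rates are Q̇_C = 4.070, Q̇_H = 4.760, Ẇ = 0.6900 kW.
COP_HP = Q̇_H/Ẇ = 4.760/0.6900 = 6.899.

6.90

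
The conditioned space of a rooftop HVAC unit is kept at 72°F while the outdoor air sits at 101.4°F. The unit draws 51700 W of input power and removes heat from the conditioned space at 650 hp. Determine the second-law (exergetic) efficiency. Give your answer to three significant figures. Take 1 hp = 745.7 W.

Converting, Q̇_C = 650.0 hp = 484700 W, so COP_actual = Q̇_C/Ẇ = 484700/51700 = 9.375.
In absolute terms T_C = 295.37 K and T_H = 311.71 K, so ΔT = 16.33 K.
COP_Carnot = T_C/ΔT = 295.37/16.33 = 18.08.
η_II = COP_actual/COP_Carnot = 9.375/18.08 = 0.5184.

0.518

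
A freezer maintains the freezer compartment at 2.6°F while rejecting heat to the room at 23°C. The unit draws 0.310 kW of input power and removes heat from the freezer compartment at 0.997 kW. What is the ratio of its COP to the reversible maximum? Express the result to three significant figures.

0.493

COP_actual = Q̇_C/Ẇ = 0.9970/0.3100 = 3.216.
In absolute terms T_C = 256.82 K and T_H = 296.15 K, so ΔT = 39.33 K.
COP_Carnot = T_C/ΔT = 256.82/39.33 = 6.529.
η_II = COP_actual/COP_Carnot = 3.216/6.529 = 0.4926.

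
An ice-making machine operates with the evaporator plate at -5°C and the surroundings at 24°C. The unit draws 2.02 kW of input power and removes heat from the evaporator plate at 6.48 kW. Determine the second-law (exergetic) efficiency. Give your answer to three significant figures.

COP_actual = Q̇_C/Ẇ = 6.480/2.020 = 3.208.
In absolute terms T_C = 268.15 K and T_H = 297.15 K, so ΔT = 29.00 K.
COP_Carnot = T_C/ΔT = 268.15/29.00 = 9.247.
η_II = COP_actual/COP_Carnot = 3.208/9.247 = 0.3469.

0.347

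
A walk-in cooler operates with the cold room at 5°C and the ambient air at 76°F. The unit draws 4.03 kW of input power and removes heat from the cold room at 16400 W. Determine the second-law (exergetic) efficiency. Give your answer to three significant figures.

0.284

Converting, Q̇_C = 16400 W = 16.40 kW, so COP_actual = Q̇_C/Ẇ = 16.40/4.030 = 4.069.
In absolute terms T_C = 278.15 K and T_H = 297.59 K, so ΔT = 19.44 K.
COP_Carnot = T_C/ΔT = 278.15/19.44 = 14.30.
η_II = COP_actual/COP_Carnot = 4.069/14.30 = 0.2845.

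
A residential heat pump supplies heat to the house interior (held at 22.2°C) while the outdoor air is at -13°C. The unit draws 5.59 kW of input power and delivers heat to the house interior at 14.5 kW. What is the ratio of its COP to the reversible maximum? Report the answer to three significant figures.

COP_actual = Q̇_H/Ẇ = 14.50/5.590 = 2.594.
In absolute terms T_C = 260.15 K and T_H = 295.35 K, so ΔT = 35.20 K.
COP_Carnot = T_H/ΔT = 295.35/35.20 = 8.391.
η_II = COP_actual/COP_Carnot = 2.594/8.391 = 0.3091.

0.309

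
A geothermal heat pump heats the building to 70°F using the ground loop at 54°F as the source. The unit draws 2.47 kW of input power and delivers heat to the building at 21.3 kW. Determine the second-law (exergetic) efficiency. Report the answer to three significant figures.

COP_actual = Q̇_H/Ẇ = 21.30/2.470 = 8.623.
In absolute terms T_C = 285.37 K and T_H = 294.26 K, so ΔT = 8.889 K.
COP_Carnot = T_H/ΔT = 294.26/8.889 = 33.10.
η_II = COP_actual/COP_Carnot = 8.623/33.10 = 0.2605.

0.260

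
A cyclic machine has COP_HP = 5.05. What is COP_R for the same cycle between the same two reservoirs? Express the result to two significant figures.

4.1

Since Q_H = Q_C + W for any cycle, COP_R = Q_C/W = Q_H/W − 1.
COP_R = 5.05 − 1 = 4.05.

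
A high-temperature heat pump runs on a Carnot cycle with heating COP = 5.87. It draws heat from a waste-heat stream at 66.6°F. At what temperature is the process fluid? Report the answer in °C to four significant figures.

79.26 °C

COP_HP = T_H/(T_H − T_C) rearranges to T_H = COP·T_C/(COP − 1).
With T_C = 292.37 K, T_H = 5.87 × 292.37/4.870 = 352.41 K.
Converting, 352.41 K = 79.26°C.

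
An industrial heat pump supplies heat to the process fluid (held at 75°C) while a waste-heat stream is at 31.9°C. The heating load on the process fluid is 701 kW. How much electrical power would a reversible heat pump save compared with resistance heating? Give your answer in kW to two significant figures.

610 kW

In absolute terms T_C = 305.05 K and T_H = 348.15 K, so ΔT = 43.10 K.
COP_Carnot = T_H/ΔT = 348.15/43.10 = 8.078.
Resistance heating needs Ẇ_res = Q̇_H = 701.0 kW; the reversible heat pump needs only Ẇ_hp = Q̇_H/COP = 86.78 kW.
Saving = 701.0 − 86.78 = 614.2 kW.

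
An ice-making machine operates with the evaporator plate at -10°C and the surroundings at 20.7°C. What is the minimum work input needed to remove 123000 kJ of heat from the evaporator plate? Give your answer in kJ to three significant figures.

14300 kJ

In absolute terms T_C = 263.15 K and T_H = 293.85 K, so ΔT = 30.70 K.
The reversible limit is COP_R = T_C/ΔT = 8.572, so W_min = Q_C/COP = Q_C·ΔT/T_C.
W_min = 123000 × 30.70/263.15 = 14350 kJ.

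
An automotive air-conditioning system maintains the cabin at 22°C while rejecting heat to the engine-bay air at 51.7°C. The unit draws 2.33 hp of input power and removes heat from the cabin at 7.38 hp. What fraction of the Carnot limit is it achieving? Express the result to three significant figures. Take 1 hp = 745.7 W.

0.319

COP_actual = Q̇_C/Ẇ = 7.380/2.330 = 3.167.
In absolute terms T_C = 295.15 K and T_H = 324.85 K, so ΔT = 29.70 K.
COP_Carnot = T_C/ΔT = 295.15/29.70 = 9.938.
η_II = COP_actual/COP_Carnot = 3.167/9.938 = 0.3187.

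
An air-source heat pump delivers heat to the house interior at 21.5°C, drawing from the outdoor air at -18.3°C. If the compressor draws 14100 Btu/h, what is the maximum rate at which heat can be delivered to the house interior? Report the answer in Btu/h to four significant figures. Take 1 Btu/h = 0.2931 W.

In absolute terms T_C = 254.85 K and T_H = 294.65 K, so ΔT = 39.80 K.
COP_Carnot = T_H/ΔT = 294.65/39.80 = 7.403.
Q̇_max = COP_Carnot × Ẇ = 7.403 × 14100 Btu/h = 104400 Btu/h.

104400 Btu/h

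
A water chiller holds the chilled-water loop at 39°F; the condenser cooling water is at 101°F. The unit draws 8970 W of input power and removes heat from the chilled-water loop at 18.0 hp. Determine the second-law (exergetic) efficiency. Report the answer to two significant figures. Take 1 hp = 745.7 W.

Converting, Q̇_C = 18.00 hp = 13420 W, so COP_actual = Q̇_C/Ẇ = 13420/8970 = 1.496.
In absolute terms T_C = 277.04 K and T_H = 311.48 K, so ΔT = 34.44 K.
COP_Carnot = T_C/ΔT = 277.04/34.44 = 8.043.
η_II = COP_actual/COP_Carnot = 1.496/8.043 = 0.1860.

0.19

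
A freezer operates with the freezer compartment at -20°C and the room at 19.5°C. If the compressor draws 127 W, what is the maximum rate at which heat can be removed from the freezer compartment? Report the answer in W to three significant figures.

In absolute terms T_C = 253.15 K and T_H = 292.65 K, so ΔT = 39.50 K.
COP_Carnot = T_C/ΔT = 253.15/39.50 = 6.409.
Q̇_max = COP_Carnot × Ẇ = 6.409 × 127.0 W = 813.9 W.

814 W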